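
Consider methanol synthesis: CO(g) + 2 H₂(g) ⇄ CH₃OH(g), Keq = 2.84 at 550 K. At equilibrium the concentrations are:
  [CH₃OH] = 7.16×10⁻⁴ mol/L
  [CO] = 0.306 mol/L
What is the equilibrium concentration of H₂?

At equilibrium, Keq = [CH₃OH] / ([CO]·[H₂]²) = 2.84.
(7.16×10⁻⁴) / ((0.306)·([H₂])²) = 2.84
[H₂]² = 8.24×10⁻⁴ ⇒ [H₂] = 0.0287 mol/L

[H₂] = 0.0287 mol/L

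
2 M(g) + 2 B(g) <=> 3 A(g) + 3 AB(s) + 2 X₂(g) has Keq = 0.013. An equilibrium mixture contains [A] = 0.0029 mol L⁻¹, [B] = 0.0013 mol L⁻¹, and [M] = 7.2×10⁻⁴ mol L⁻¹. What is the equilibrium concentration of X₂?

[X₂] = 6.8×10⁻⁴ mol L⁻¹

(AB is a pure solid — omitted from Keq.)
At equilibrium, Keq = [A]³·[X₂]² / ([M]²·[B]²) = 0.013.
(0.0029)³·([X₂])² / ((7.2×10⁻⁴)²·(0.0013)²) = 0.013
[X₂]² = 4.67×10⁻⁷ ⇒ [X₂] = 6.8×10⁻⁴ mol L⁻¹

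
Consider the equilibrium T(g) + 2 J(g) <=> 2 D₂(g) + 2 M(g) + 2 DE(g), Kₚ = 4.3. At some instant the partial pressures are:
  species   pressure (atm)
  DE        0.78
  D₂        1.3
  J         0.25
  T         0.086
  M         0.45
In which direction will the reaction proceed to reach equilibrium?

Qₚ = P(D₂)²·P(M)²·P(DE)² / (P(T)·P(J)²) = (1.3)²·(0.45)²·(0.78)² / ((0.086)·(0.25)²) = 39
Qₚ = 39 > Kₚ = 4.3, so the reverse reaction proceeds.

to the left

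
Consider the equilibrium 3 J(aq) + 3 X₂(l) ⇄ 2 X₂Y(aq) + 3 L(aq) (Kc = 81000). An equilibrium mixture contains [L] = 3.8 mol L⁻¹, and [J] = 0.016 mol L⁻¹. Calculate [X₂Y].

(X₂ is a pure liquid — omitted from Kc.)
At equilibrium, Kc = [X₂Y]²·[L]³ / [J]³ = 81000.
([X₂Y])²·(3.8)³ / (0.016)³ = 81000
[X₂Y]² = 0.00605 ⇒ [X₂Y] = 0.078 mol L⁻¹

[X₂Y] = 0.078 mol L⁻¹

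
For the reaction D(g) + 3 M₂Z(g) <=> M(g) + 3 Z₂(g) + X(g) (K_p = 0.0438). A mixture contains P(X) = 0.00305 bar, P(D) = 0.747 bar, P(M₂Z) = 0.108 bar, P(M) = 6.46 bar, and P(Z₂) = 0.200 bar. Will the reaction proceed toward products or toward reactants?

Q_p = P(M)·P(Z₂)³·P(X) / (P(D)·P(M₂Z)³) = (6.46)·(0.200)³·(0.00305) / ((0.747)·(0.108)³) = 0.168
Q_p = 0.168 > K_p = 0.0438, so the reverse reaction proceeds.

to the left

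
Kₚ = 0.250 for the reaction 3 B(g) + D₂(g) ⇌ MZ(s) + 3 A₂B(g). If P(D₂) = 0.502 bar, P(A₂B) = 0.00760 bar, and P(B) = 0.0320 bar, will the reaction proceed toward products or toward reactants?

in the forward direction

(MZ is a pure solid — omitted from Qₚ.)
Qₚ = P(A₂B)³ / (P(B)³·P(D₂)) = (0.00760)³ / ((0.0320)³·(0.502)) = 0.0267
Qₚ = 0.0267 < Kₚ = 0.250, so the forward reaction proceeds.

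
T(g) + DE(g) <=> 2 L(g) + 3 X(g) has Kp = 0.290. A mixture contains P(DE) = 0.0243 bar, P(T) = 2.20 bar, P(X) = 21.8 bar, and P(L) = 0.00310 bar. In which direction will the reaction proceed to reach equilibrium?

Qp = P(L)²·P(X)³ / (P(T)·P(DE)) = (0.00310)²·(21.8)³ / ((2.20)·(0.0243)) = 1.86
Qp = 1.86 > Kp = 0.290, so the reverse reaction proceeds.

toward reactants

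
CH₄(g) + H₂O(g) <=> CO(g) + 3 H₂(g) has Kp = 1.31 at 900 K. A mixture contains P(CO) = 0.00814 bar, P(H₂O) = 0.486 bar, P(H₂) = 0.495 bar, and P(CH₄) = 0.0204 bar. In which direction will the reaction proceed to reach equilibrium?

to the right

Qp = P(CO)·P(H₂)³ / (P(CH₄)·P(H₂O)) = (0.00814)·(0.495)³ / ((0.0204)·(0.486)) = 0.0996
Qp = 0.0996 < Kp = 1.31, so the forward reaction proceeds.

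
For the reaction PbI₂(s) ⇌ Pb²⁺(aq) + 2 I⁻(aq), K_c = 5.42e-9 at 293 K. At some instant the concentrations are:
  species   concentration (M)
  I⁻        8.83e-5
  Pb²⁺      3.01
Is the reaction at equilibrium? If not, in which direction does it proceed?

reverse (toward reactants)

(PbI₂ is a pure solid — omitted from Q_c.)
Q_c = [Pb²⁺]·[I⁻]² = (3.01)·(8.83e-5)² = 2.35e-8
Q_c = 2.35e-8 > K_c = 5.42e-9, so the reverse reaction proceeds.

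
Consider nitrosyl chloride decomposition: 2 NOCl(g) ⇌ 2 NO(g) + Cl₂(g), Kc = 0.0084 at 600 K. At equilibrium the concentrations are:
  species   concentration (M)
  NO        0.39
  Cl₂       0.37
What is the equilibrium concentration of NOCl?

[NOCl] = 2.6 M

At equilibrium, Kc = [NO]²·[Cl₂] / [NOCl]² = 0.0084.
(0.39)²·(0.37) / ([NOCl])² = 0.0084
[NOCl]² = 6.70 ⇒ [NOCl] = 2.6 M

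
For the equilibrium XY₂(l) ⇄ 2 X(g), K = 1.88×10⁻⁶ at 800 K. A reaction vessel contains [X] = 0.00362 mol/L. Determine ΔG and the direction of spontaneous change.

(XY₂ is a pure liquid — omitted from Q.)
Q = [X]² = (0.00362)² = 1.31×10⁻⁵
ΔG = RT ln(Q/K) = (8.314 J mol⁻¹ K⁻¹)(800 K) × ln(1.31×10⁻⁵/1.88×10⁻⁶)
   = (6.651 kJ/mol)(1.941) = 12.9 kJ/mol
ΔG > 0, so the forward reaction is non-spontaneous (proceeds in reverse).

ΔG = 12.9 kJ/mol; the forward reaction is non-spontaneous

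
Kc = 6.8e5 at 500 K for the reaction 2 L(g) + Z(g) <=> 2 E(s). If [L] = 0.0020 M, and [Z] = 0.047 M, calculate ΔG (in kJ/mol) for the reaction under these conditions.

(E is a pure solid — omitted from Qc.)
Qc = 1 / ([L]²·[Z]) = 1 / ((0.0020)²·(0.047)) = 5.32e6
ΔG = RT ln(Qc/Kc) = (8.314 J mol⁻¹ K⁻¹)(500 K) × ln(5.32e6/6.8e5)
   = (4.157 kJ/mol)(2.057) = 8.55 kJ/mol
ΔG > 0, so the forward reaction is non-spontaneous (proceeds in reverse).

ΔG = 8.55 kJ/mol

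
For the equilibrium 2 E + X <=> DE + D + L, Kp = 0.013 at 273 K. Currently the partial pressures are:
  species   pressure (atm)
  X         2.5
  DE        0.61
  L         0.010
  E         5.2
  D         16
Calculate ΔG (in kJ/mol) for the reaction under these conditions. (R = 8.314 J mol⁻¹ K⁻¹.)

Qp = P(DE)·P(D)·P(L) / (P(E)²·P(X)) = (0.61)·(16)·(0.010) / ((5.2)²·(2.5)) = 0.00144
ΔG = RT ln(Qp/Kp) = (8.314 J mol⁻¹ K⁻¹)(273 K) × ln(0.00144/0.013)
   = (2.270 kJ/mol)(-2.200) = -4.99 kJ/mol
ΔG < 0, so the forward reaction is spontaneous (proceeds forward).

ΔG = -4.99 kJ/mol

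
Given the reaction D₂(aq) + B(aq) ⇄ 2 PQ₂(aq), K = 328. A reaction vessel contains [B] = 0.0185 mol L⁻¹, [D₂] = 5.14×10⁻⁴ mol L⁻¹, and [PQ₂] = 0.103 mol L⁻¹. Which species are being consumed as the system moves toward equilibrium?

PQ₂ (products)

Q = [PQ₂]² / ([D₂]·[B]) = (0.103)² / ((5.14×10⁻⁴)·(0.0185)) = 1120
Q = 1120 > K = 328: net reverse reaction.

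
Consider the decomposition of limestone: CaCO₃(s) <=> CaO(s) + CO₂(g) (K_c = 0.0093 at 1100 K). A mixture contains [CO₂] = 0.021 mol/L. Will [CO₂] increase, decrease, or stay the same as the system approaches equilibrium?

(CaCO₃, CaO are pure solids — omitted from Q_c.)
Q_c = [CO₂] = 0.021
Q_c = 0.021 > K_c = 0.0093: net reverse reaction.
CO₂ is a product, so it decreases.

decrease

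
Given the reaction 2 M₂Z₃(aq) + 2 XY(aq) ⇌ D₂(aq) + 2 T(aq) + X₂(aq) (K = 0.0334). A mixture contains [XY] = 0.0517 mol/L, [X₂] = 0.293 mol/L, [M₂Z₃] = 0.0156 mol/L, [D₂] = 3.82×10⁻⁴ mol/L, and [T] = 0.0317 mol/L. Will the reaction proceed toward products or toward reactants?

to the left

Q = [D₂]·[T]²·[X₂] / ([M₂Z₃]²·[XY]²) = (3.82×10⁻⁴)·(0.0317)²·(0.293) / ((0.0156)²·(0.0517)²) = 0.173
Q = 0.173 > K = 0.0334, so the reverse reaction proceeds.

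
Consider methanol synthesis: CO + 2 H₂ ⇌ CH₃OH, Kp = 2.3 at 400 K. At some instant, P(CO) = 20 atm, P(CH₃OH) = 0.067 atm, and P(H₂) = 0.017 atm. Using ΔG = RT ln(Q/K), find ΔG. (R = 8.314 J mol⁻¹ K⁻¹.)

Qp = P(CH₃OH) / (P(CO)·P(H₂)²) = (0.067) / ((20)·(0.017)²) = 11.6
ΔG = RT ln(Qp/Kp) = (8.314 J mol⁻¹ K⁻¹)(400 K) × ln(11.6/2.3)
   = (3.326 kJ/mol)(1.618) = 5.38 kJ/mol
ΔG > 0, so the forward reaction is non-spontaneous (proceeds in reverse).

ΔG = 5.38 kJ/mol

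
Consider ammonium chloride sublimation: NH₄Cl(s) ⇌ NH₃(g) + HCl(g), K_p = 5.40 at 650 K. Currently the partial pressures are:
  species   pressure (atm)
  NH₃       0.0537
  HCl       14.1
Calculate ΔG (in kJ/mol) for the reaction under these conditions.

(NH₄Cl is a pure solid — omitted from Q_p.)
Q_p = P(NH₃)·P(HCl) = (0.0537)·(14.1) = 0.757
ΔG = RT ln(Q_p/K_p) = (8.314 J mol⁻¹ K⁻¹)(650 K) × ln(0.757/5.40)
   = (5.404 kJ/mol)(-1.965) = -10.6 kJ/mol
ΔG < 0, so the forward reaction is spontaneous (proceeds forward).

ΔG = -10.6 kJ/mol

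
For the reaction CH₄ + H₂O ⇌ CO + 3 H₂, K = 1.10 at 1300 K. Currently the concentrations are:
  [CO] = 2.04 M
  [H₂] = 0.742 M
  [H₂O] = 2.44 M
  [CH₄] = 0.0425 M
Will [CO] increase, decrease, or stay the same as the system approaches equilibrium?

decrease

Q = [CO]·[H₂]³ / ([CH₄]·[H₂O]) = (2.04)·(0.742)³ / ((0.0425)·(2.44)) = 8.04
Q = 8.04 > K = 1.10: net reverse reaction.
CO is a product, so it decreases.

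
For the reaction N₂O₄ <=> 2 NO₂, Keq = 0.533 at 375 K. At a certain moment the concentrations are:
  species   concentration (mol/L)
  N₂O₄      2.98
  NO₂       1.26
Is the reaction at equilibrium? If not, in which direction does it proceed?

Q = [NO₂]² / [N₂O₄] = (1.26)² / (2.98) = 0.533
Q = 0.533 = Keq, so the system is already at equilibrium.

neither direction; the system is at equilibrium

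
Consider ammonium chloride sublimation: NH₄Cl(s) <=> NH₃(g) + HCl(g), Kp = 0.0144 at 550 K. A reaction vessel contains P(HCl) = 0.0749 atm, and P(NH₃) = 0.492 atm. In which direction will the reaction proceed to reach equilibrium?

toward reactants

(NH₄Cl is a pure solid — omitted from Qp.)
Qp = P(NH₃)·P(HCl) = (0.492)·(0.0749) = 0.0369
Qp = 0.0369 > Kp = 0.0144, so the reverse reaction proceeds.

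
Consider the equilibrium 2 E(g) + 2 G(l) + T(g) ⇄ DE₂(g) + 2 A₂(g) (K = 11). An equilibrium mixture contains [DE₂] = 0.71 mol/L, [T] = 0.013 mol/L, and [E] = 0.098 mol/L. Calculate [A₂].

[A₂] = 0.044 mol/L

(G is a pure liquid — omitted from K.)
At equilibrium, K = [DE₂]·[A₂]² / ([E]²·[T]) = 11.
(0.71)·([A₂])² / ((0.098)²·(0.013)) = 11
[A₂]² = 0.00193 ⇒ [A₂] = 0.044 mol/L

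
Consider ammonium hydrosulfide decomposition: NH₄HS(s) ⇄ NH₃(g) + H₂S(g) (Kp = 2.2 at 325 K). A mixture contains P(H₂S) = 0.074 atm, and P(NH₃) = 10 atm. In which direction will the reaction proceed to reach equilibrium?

forward (toward products)

(NH₄HS is a pure solid — omitted from Qp.)
Qp = P(NH₃)·P(H₂S) = (10)·(0.074) = 0.74
Qp = 0.74 < Kp = 2.2, so the forward reaction proceeds.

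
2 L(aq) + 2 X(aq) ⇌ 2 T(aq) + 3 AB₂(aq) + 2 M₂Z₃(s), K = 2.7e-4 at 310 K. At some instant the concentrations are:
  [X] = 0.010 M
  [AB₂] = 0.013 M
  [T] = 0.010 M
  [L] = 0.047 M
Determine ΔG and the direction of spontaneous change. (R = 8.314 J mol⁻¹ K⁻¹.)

(M₂Z₃ is a pure solid — omitted from Q.)
Q = [T]²·[AB₂]³ / ([L]²·[X]²) = (0.010)²·(0.013)³ / ((0.047)²·(0.010)²) = 9.95e-4
ΔG = RT ln(Q/K) = (8.314 J mol⁻¹ K⁻¹)(310 K) × ln(9.95e-4/2.7e-4)
   = (2.577 kJ/mol)(1.304) = 3.36 kJ/mol
ΔG > 0, so the forward reaction is non-spontaneous (proceeds in reverse).

ΔG = 3.36 kJ/mol; the forward reaction is non-spontaneous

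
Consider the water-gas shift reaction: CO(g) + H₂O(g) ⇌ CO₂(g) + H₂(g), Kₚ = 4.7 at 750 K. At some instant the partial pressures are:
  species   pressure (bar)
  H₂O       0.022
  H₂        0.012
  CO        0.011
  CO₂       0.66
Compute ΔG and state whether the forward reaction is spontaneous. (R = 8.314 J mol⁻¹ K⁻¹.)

ΔG = 12.1 kJ/mol; the forward reaction is non-spontaneous

Qₚ = P(CO₂)·P(H₂) / (P(CO)·P(H₂O)) = (0.66)·(0.012) / ((0.011)·(0.022)) = 32.7
ΔG = RT ln(Qₚ/Kₚ) = (8.314 J mol⁻¹ K⁻¹)(750 K) × ln(32.7/4.7)
   = (6.236 kJ/mol)(1.940) = 12.1 kJ/mol
ΔG > 0, so the forward reaction is non-spontaneous (proceeds in reverse).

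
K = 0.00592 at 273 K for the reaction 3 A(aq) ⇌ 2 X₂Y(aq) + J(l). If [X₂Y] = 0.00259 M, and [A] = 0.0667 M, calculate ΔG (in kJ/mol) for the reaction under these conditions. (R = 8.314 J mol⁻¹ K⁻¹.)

ΔG = 3.04 kJ/mol

(J is a pure liquid — omitted from Q.)
Q = [X₂Y]² / [A]³ = (0.00259)² / (0.0667)³ = 0.0226
ΔG = RT ln(Q/K) = (8.314 J mol⁻¹ K⁻¹)(273 K) × ln(0.0226/0.00592)
   = (2.270 kJ/mol)(1.340) = 3.04 kJ/mol
ΔG > 0, so the forward reaction is non-spontaneous (proceeds in reverse).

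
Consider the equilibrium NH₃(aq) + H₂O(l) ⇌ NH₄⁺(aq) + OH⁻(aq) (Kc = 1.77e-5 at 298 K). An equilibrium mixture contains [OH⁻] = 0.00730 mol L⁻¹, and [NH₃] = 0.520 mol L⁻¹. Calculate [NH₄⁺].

[NH₄⁺] = 0.00126 mol L⁻¹

(H₂O is a pure liquid — omitted from Kc.)
At equilibrium, Kc = [NH₄⁺]·[OH⁻] / [NH₃] = 1.77e-5.
([NH₄⁺])·(0.00730) / (0.520) = 1.77e-5
[NH₄⁺] = 0.00126 mol L⁻¹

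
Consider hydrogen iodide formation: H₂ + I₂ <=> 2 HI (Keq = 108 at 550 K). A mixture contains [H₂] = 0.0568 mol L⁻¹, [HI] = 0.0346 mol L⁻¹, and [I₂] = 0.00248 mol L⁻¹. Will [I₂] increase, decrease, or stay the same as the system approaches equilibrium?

Q = [HI]² / ([H₂]·[I₂]) = (0.0346)² / ((0.0568)·(0.00248)) = 8.50
Q = 8.50 < Keq = 108: net forward reaction.
I₂ is a reactant, so it decreases.

decrease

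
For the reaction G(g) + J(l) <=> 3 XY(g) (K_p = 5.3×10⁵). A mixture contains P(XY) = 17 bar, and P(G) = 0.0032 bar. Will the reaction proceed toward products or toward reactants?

(J is a pure liquid — omitted from Q_p.)
Q_p = P(XY)³ / P(G) = (17)³ / (0.0032) = 1.5×10⁶
Q_p = 1.5×10⁶ > K_p = 5.3×10⁵, so the reverse reaction proceeds.

to the left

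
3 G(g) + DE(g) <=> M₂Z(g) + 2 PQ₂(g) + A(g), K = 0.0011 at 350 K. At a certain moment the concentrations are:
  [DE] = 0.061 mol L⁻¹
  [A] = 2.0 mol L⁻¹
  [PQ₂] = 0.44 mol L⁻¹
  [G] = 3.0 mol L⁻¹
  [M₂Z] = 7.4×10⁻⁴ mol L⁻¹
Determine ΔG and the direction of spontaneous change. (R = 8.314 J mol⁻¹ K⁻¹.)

Q = [M₂Z]·[PQ₂]²·[A] / ([G]³·[DE]) = (7.4×10⁻⁴)·(0.44)²·(2.0) / ((3.0)³·(0.061)) = 1.74×10⁻⁴
ΔG = RT ln(Q/K) = (8.314 J mol⁻¹ K⁻¹)(350 K) × ln(1.74×10⁻⁴/0.0011)
   = (2.910 kJ/mol)(-1.844) = -5.37 kJ/mol
ΔG < 0, so the forward reaction is spontaneous (proceeds forward).

ΔG = -5.37 kJ/mol; the forward reaction is spontaneous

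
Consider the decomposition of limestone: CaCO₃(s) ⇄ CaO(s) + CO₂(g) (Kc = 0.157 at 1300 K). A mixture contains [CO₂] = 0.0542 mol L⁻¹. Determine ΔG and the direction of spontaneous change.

ΔG = -11.5 kJ/mol; the forward reaction is spontaneous

(CaCO₃, CaO are pure solids — omitted from Qc.)
Qc = [CO₂] = 0.0542
ΔG = RT ln(Qc/Kc) = (8.314 J mol⁻¹ K⁻¹)(1300 K) × ln(0.0542/0.157)
   = (10.81 kJ/mol)(-1.064) = -11.5 kJ/mol
ΔG < 0, so the forward reaction is spontaneous (proceeds forward).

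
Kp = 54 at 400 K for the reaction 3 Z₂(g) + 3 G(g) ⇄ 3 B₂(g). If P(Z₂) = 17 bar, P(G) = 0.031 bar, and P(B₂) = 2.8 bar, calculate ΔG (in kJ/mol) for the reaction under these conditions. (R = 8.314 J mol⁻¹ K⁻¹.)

ΔG = 3.40 kJ/mol

Qp = P(B₂)³ / (P(Z₂)³·P(G)³) = (2.8)³ / ((17)³·(0.031)³) = 150
ΔG = RT ln(Qp/Kp) = (8.314 J mol⁻¹ K⁻¹)(400 K) × ln(150/54)
   = (3.326 kJ/mol)(1.022) = 3.40 kJ/mol
ΔG > 0, so the forward reaction is non-spontaneous (proceeds in reverse).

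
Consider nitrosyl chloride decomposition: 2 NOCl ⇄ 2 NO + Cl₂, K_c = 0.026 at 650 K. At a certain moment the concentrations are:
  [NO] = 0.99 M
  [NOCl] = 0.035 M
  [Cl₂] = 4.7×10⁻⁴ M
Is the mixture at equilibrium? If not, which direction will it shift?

no; Q > K, reaction proceeds in reverse

Q_c = [NO]²·[Cl₂] / [NOCl]² = (0.99)²·(4.7×10⁻⁴) / (0.035)² = 0.38
Q_c = 0.38 > K_c = 0.026: net reverse reaction.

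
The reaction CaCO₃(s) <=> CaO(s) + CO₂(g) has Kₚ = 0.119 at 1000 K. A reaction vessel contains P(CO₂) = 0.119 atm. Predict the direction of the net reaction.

(CaCO₃, CaO are pure solids — omitted from Qₚ.)
Qₚ = P(CO₂) = 0.119
Qₚ = 0.119 = Kₚ, so the system is already at equilibrium.

at equilibrium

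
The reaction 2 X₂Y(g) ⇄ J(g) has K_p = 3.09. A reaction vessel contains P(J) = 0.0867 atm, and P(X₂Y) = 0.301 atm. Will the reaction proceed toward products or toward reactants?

in the forward direction

Q_p = P(J) / P(X₂Y)² = (0.0867) / (0.301)² = 0.957
Q_p = 0.957 < K_p = 3.09, so the forward reaction proceeds.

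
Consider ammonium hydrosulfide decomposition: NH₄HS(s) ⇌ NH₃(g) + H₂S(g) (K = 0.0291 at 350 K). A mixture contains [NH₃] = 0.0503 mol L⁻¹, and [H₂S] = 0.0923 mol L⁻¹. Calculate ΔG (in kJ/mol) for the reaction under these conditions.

(NH₄HS is a pure solid — omitted from Q.)
Q = [NH₃]·[H₂S] = (0.0503)·(0.0923) = 0.00464
ΔG = RT ln(Q/K) = (8.314 J mol⁻¹ K⁻¹)(350 K) × ln(0.00464/0.0291)
   = (2.910 kJ/mol)(-1.836) = -5.34 kJ/mol
ΔG < 0, so the forward reaction is spontaneous (proceeds forward).

ΔG = -5.34 kJ/mol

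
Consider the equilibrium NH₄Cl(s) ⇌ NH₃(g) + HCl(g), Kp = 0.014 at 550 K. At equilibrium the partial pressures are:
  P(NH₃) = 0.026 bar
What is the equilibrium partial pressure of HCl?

P(HCl) = 0.54 bar

(NH₄Cl is a pure solid — omitted from Kp.)
At equilibrium, Kp = P(NH₃)·P(HCl) = 0.014.
(0.026)·(P(HCl)) = 0.014
P(HCl) = 0.538 = 0.54 bar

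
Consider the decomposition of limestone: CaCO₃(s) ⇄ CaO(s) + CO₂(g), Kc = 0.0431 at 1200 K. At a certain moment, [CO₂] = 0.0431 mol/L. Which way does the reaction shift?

at equilibrium

(CaCO₃, CaO are pure solids — omitted from Qc.)
Qc = [CO₂] = 0.0431
Qc = 0.0431 = Kc, so the system is already at equilibrium.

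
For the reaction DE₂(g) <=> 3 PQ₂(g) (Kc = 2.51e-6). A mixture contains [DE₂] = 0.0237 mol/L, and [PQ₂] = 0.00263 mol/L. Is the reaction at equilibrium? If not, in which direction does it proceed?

in the forward direction

Qc = [PQ₂]³ / [DE₂] = (0.00263)³ / (0.0237) = 7.68e-7
Qc = 7.68e-7 < Kc = 2.51e-6, so the forward reaction proceeds.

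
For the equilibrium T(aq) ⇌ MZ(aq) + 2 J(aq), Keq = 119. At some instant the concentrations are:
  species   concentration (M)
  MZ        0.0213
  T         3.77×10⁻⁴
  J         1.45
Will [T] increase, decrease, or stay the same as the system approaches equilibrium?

Q = [MZ]·[J]² / [T] = (0.0213)·(1.45)² / (3.77×10⁻⁴) = 119
Q = 119 = Keq; the system is at equilibrium.

stay the same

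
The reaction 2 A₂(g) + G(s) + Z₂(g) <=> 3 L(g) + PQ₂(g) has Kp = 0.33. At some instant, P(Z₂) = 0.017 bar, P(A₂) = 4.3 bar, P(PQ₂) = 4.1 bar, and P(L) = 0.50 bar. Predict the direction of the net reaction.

(G is a pure solid — omitted from Qp.)
Qp = P(L)³·P(PQ₂) / (P(A₂)²·P(Z₂)) = (0.50)³·(4.1) / ((4.3)²·(0.017)) = 1.6
Qp = 1.6 > Kp = 0.33, so the reverse reaction proceeds.

toward reactants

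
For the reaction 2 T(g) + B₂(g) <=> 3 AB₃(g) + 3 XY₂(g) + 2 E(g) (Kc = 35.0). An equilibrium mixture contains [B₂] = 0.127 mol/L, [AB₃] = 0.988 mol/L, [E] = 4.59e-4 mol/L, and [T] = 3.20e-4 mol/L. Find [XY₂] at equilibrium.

At equilibrium, Kc = [AB₃]³·[XY₂]³·[E]² / ([T]²·[B₂]) = 35.0.
(0.988)³·([XY₂])³·(4.59e-4)² / ((3.20e-4)²·(0.127)) = 35.0
[XY₂]³ = 2.24 ⇒ [XY₂] = 1.31 mol/L

[XY₂] = 1.31 mol/L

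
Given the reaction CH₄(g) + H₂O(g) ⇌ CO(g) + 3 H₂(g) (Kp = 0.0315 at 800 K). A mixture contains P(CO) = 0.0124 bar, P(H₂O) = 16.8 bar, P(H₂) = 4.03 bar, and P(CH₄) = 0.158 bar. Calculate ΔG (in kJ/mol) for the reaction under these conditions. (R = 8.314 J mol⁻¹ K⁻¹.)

ΔG = 15.1 kJ/mol

Qp = P(CO)·P(H₂)³ / (P(CH₄)·P(H₂O)) = (0.0124)·(4.03)³ / ((0.158)·(16.8)) = 0.306
ΔG = RT ln(Qp/Kp) = (8.314 J mol⁻¹ K⁻¹)(800 K) × ln(0.306/0.0315)
   = (6.651 kJ/mol)(2.274) = 15.1 kJ/mol
ΔG > 0, so the forward reaction is non-spontaneous (proceeds in reverse).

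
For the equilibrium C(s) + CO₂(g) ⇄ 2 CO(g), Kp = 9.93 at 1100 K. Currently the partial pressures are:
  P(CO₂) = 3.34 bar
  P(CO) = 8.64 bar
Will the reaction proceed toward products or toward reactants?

toward reactants

(C is a pure solid — omitted from Qp.)
Qp = P(CO)² / P(CO₂) = (8.64)² / (3.34) = 22.4
Qp = 22.4 > Kp = 9.93, so the reverse reaction proceeds.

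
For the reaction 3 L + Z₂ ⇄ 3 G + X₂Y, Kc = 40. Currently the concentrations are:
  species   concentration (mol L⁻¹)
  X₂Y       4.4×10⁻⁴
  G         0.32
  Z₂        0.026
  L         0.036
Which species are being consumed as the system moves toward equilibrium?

Qc = [G]³·[X₂Y] / ([L]³·[Z₂]) = (0.32)³·(4.4×10⁻⁴) / ((0.036)³·(0.026)) = 12
Qc = 12 < Kc = 40: net forward reaction.

L, Z₂ (reactants)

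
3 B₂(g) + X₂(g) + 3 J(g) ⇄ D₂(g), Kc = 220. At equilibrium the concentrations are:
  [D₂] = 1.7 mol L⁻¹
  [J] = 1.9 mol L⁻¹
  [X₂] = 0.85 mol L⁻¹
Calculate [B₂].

[B₂] = 0.11 mol L⁻¹

At equilibrium, Kc = [D₂] / ([B₂]³·[X₂]·[J]³) = 220.
(1.7) / (([B₂])³·(0.85)·(1.9)³) = 220
[B₂]³ = 0.00133 ⇒ [B₂] = 0.11 mol L⁻¹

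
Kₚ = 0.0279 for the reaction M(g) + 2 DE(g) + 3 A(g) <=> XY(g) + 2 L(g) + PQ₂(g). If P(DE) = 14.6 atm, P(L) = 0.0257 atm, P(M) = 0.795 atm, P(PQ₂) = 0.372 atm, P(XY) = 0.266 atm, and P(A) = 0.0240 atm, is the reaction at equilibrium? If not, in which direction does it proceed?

Qₚ = P(XY)·P(L)²·P(PQ₂) / (P(M)·P(DE)²·P(A)³) = (0.266)·(0.0257)²·(0.372) / ((0.795)·(14.6)²·(0.0240)³) = 0.0279
Qₚ = 0.0279 = Kₚ, so the system is already at equilibrium.

no net change (already at equilibrium)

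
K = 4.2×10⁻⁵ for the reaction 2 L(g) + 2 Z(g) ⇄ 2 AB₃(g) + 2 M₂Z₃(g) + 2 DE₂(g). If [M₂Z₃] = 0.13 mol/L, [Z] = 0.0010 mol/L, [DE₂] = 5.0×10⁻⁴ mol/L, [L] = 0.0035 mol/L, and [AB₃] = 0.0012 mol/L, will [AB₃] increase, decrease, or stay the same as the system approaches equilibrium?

Q = [AB₃]²·[M₂Z₃]²·[DE₂]² / ([L]²·[Z]²) = (0.0012)²·(0.13)²·(5.0×10⁻⁴)² / ((0.0035)²·(0.0010)²) = 5.0×10⁻⁴
Q = 5.0×10⁻⁴ > K = 4.2×10⁻⁵: net reverse reaction.
AB₃ is a product, so it decreases.

decrease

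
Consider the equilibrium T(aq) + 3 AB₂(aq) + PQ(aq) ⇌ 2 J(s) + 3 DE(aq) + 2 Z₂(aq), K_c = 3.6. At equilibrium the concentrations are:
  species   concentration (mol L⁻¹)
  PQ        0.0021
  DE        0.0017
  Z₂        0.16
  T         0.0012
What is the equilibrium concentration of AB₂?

(J is a pure solid — omitted from K_c.)
At equilibrium, K_c = [DE]³·[Z₂]² / ([T]·[AB₂]³·[PQ]) = 3.6.
(0.0017)³·(0.16)² / ((0.0012)·([AB₂])³·(0.0021)) = 3.6
[AB₂]³ = 1.39×10⁻⁵ ⇒ [AB₂] = 0.024 mol L⁻¹

[AB₂] = 0.024 mol L⁻¹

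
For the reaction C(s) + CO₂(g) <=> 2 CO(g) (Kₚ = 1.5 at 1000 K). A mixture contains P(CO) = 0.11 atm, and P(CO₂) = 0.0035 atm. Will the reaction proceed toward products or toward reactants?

in the reverse direction

(C is a pure solid — omitted from Qₚ.)
Qₚ = P(CO)² / P(CO₂) = (0.11)² / (0.0035) = 3.5
Qₚ = 3.5 > Kₚ = 1.5, so the reverse reaction proceeds.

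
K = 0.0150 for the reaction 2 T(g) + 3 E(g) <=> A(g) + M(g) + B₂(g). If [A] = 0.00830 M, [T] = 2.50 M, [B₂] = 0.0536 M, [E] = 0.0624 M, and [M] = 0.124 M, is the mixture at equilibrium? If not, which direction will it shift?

no; Q > K, reaction proceeds in reverse

Q = [A]·[M]·[B₂] / ([T]²·[E]³) = (0.00830)·(0.124)·(0.0536) / ((2.50)²·(0.0624)³) = 0.0363
Q = 0.0363 > K = 0.0150: net reverse reaction.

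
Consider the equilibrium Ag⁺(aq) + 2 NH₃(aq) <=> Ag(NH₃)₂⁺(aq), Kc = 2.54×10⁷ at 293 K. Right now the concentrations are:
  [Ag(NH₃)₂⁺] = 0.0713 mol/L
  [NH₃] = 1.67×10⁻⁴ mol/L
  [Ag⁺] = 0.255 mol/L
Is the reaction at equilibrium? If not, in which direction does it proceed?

in the forward direction

Qc = [Ag(NH₃)₂⁺] / ([Ag⁺]·[NH₃]²) = (0.0713) / ((0.255)·(1.67×10⁻⁴)²) = 1.00×10⁷
Qc = 1.00×10⁷ < Kc = 2.54×10⁷, so the forward reaction proceeds.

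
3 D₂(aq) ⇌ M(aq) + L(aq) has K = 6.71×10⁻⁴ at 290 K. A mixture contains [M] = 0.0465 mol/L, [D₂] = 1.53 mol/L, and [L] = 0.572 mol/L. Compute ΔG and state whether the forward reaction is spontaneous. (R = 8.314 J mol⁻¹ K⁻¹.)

ΔG = 5.80 kJ/mol; the forward reaction is non-spontaneous

Q = [M]·[L] / [D₂]³ = (0.0465)·(0.572) / (1.53)³ = 0.00743
ΔG = RT ln(Q/K) = (8.314 J mol⁻¹ K⁻¹)(290 K) × ln(0.00743/6.71×10⁻⁴)
   = (2.411 kJ/mol)(2.405) = 5.80 kJ/mol
ΔG > 0, so the forward reaction is non-spontaneous (proceeds in reverse).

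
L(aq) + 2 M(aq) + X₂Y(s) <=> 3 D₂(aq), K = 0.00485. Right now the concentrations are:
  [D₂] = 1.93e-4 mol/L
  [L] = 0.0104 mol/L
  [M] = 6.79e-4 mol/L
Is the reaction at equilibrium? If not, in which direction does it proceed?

(X₂Y is a pure solid — omitted from Q.)
Q = [D₂]³ / ([L]·[M]²) = (1.93e-4)³ / ((0.0104)·(6.79e-4)²) = 0.00150
Q = 0.00150 < K = 0.00485, so the forward reaction proceeds.

toward products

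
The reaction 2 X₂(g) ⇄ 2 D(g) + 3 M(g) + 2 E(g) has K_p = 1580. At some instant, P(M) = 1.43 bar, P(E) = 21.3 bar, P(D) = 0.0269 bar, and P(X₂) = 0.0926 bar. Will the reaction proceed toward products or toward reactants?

toward products

Q_p = P(D)²·P(M)³·P(E)² / P(X₂)² = (0.0269)²·(1.43)³·(21.3)² / (0.0926)² = 112
Q_p = 112 < K_p = 1580, so the forward reaction proceeds.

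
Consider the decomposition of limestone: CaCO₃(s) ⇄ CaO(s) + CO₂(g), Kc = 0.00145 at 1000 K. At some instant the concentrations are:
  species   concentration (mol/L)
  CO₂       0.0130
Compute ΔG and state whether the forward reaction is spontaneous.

ΔG = 18.2 kJ/mol; the forward reaction is non-spontaneous

(CaCO₃, CaO are pure solids — omitted from Qc.)
Qc = [CO₂] = 0.0130
ΔG = RT ln(Qc/Kc) = (8.314 J mol⁻¹ K⁻¹)(1000 K) × ln(0.0130/0.00145)
   = (8.314 kJ/mol)(2.193) = 18.2 kJ/mol
ΔG > 0, so the forward reaction is non-spontaneous (proceeds in reverse).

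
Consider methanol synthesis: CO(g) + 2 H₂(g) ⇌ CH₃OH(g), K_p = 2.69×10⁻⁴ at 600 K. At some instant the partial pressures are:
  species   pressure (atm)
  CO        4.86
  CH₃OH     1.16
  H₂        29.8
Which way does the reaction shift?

no net change (already at equilibrium)

Q_p = P(CH₃OH) / (P(CO)·P(H₂)²) = (1.16) / ((4.86)·(29.8)²) = 2.69×10⁻⁴
Q_p = 2.69×10⁻⁴ = K_p, so the system is already at equilibrium.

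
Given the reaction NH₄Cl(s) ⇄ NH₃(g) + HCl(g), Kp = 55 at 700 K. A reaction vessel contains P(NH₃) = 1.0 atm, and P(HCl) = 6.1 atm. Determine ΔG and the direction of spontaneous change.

(NH₄Cl is a pure solid — omitted from Qp.)
Qp = P(NH₃)·P(HCl) = (1.0)·(6.1) = 6.10
ΔG = RT ln(Qp/Kp) = (8.314 J mol⁻¹ K⁻¹)(700 K) × ln(6.10/55)
   = (5.820 kJ/mol)(-2.199) = -12.8 kJ/mol
ΔG < 0, so the forward reaction is spontaneous (proceeds forward).

ΔG = -12.8 kJ/mol; the forward reaction is spontaneous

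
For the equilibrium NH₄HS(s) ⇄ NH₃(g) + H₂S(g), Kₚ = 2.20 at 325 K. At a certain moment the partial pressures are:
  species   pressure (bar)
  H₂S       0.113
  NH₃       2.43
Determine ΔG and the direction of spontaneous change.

(NH₄HS is a pure solid — omitted from Qₚ.)
Qₚ = P(NH₃)·P(H₂S) = (2.43)·(0.113) = 0.275
ΔG = RT ln(Qₚ/Kₚ) = (8.314 J mol⁻¹ K⁻¹)(325 K) × ln(0.275/2.20)
   = (2.702 kJ/mol)(-2.079) = -5.62 kJ/mol
ΔG < 0, so the forward reaction is spontaneous (proceeds forward).

ΔG = -5.62 kJ/mol; the forward reaction is spontaneous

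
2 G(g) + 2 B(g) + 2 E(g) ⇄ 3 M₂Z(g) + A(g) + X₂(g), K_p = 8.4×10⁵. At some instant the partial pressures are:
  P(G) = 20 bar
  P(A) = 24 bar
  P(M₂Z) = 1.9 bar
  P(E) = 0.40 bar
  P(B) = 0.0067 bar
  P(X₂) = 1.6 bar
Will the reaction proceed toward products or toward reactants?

forward (toward products)

Q_p = P(M₂Z)³·P(A)·P(X₂) / (P(G)²·P(B)²·P(E)²) = (1.9)³·(24)·(1.6) / ((20)²·(0.0067)²·(0.40)²) = 92000
Q_p = 92000 < K_p = 8.4×10⁵, so the forward reaction proceeds.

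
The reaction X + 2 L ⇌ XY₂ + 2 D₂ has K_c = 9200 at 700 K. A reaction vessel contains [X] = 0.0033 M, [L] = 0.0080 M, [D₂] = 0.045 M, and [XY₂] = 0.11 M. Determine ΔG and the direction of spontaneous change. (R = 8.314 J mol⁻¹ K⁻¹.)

ΔG = -12.6 kJ/mol; the forward reaction is spontaneous

Q_c = [XY₂]·[D₂]² / ([X]·[L]²) = (0.11)·(0.045)² / ((0.0033)·(0.0080)²) = 1050
ΔG = RT ln(Q_c/K_c) = (8.314 J mol⁻¹ K⁻¹)(700 K) × ln(1050/9200)
   = (5.820 kJ/mol)(-2.170) = -12.6 kJ/mol
ΔG < 0, so the forward reaction is spontaneous (proceeds forward).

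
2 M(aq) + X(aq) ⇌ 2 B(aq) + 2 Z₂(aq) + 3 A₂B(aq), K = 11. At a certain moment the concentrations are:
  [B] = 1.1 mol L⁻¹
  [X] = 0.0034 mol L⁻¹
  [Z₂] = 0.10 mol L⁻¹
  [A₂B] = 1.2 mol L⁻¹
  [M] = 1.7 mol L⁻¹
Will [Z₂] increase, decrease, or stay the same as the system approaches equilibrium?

Q = [B]²·[Z₂]²·[A₂B]³ / ([M]²·[X]) = (1.1)²·(0.10)²·(1.2)³ / ((1.7)²·(0.0034)) = 2.1
Q = 2.1 < K = 11: net forward reaction.
Z₂ is a product, so it increases.

increase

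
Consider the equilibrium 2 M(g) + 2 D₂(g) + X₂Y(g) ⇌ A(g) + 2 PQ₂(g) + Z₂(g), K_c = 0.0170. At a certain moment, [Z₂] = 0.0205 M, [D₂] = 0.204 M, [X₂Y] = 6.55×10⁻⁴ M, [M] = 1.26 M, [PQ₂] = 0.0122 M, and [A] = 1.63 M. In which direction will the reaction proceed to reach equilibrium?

Q_c = [A]·[PQ₂]²·[Z₂] / ([M]²·[D₂]²·[X₂Y]) = (1.63)·(0.0122)²·(0.0205) / ((1.26)²·(0.204)²·(6.55×10⁻⁴)) = 0.115
Q_c = 0.115 > K_c = 0.0170, so the reverse reaction proceeds.

in the reverse direction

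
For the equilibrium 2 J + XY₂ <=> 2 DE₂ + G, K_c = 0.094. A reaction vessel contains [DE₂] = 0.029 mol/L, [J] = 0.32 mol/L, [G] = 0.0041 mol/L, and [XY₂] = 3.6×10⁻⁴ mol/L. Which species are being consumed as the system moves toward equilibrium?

none (at equilibrium)

Q_c = [DE₂]²·[G] / ([J]²·[XY₂]) = (0.029)²·(0.0041) / ((0.32)²·(3.6×10⁻⁴)) = 0.094
Q_c = 0.094 = K_c; the system is at equilibrium.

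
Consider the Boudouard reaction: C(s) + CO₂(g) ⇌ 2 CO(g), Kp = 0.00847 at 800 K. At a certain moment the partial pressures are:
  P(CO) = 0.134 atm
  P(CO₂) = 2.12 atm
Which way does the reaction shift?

at equilibrium

(C is a pure solid — omitted from Qp.)
Qp = P(CO)² / P(CO₂) = (0.134)² / (2.12) = 0.00847
Qp = 0.00847 = Kp, so the system is already at equilibrium.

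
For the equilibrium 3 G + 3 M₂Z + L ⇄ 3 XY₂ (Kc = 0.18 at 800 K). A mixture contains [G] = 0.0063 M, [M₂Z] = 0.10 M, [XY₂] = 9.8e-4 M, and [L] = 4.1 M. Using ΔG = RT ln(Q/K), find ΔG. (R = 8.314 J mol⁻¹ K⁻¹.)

ΔG = 10.8 kJ/mol

Qc = [XY₂]³ / ([G]³·[M₂Z]³·[L]) = (9.8e-4)³ / ((0.0063)³·(0.10)³·(4.1)) = 0.918
ΔG = RT ln(Qc/Kc) = (8.314 J mol⁻¹ K⁻¹)(800 K) × ln(0.918/0.18)
   = (6.651 kJ/mol)(1.629) = 10.8 kJ/mol
ΔG > 0, so the forward reaction is non-spontaneous (proceeds in reverse).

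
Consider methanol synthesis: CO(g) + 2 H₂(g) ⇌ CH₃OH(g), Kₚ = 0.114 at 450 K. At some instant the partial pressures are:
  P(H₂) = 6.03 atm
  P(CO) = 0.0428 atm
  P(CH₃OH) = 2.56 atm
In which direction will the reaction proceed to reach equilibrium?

Qₚ = P(CH₃OH) / (P(CO)·P(H₂)²) = (2.56) / ((0.0428)·(6.03)²) = 1.64
Qₚ = 1.64 > Kₚ = 0.114, so the reverse reaction proceeds.

to the left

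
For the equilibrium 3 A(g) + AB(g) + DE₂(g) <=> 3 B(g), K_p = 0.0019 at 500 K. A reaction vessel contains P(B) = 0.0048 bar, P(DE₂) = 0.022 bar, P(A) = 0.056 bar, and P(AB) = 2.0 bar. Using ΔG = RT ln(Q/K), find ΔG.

Q_p = P(B)³ / (P(A)³·P(AB)·P(DE₂)) = (0.0048)³ / ((0.056)³·(2.0)·(0.022)) = 0.0143
ΔG = RT ln(Q_p/K_p) = (8.314 J mol⁻¹ K⁻¹)(500 K) × ln(0.0143/0.0019)
   = (4.157 kJ/mol)(2.018) = 8.39 kJ/mol
ΔG > 0, so the forward reaction is non-spontaneous (proceeds in reverse).

ΔG = 8.39 kJ/mol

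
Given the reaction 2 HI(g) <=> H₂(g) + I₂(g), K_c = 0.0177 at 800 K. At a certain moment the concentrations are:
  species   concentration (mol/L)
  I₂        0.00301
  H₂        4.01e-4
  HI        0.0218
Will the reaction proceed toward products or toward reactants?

Q_c = [H₂]·[I₂] / [HI]² = (4.01e-4)·(0.00301) / (0.0218)² = 0.00254
Q_c = 0.00254 < K_c = 0.0177, so the forward reaction proceeds.

in the forward direction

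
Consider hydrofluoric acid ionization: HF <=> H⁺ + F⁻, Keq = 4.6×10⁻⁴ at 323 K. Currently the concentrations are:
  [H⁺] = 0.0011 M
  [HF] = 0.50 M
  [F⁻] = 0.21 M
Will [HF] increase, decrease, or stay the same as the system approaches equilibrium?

Q = [H⁺]·[F⁻] / [HF] = (0.0011)·(0.21) / (0.50) = 4.6×10⁻⁴
Q = 4.6×10⁻⁴ = Keq; the system is at equilibrium.

stay the same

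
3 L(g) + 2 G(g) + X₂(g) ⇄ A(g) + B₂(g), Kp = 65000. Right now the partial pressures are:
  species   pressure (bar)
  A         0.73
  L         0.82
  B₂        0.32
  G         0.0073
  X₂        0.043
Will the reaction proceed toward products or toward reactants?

Qp = P(A)·P(B₂) / (P(L)³·P(G)²·P(X₂)) = (0.73)·(0.32) / ((0.82)³·(0.0073)²·(0.043)) = 1.8×10⁵
Qp = 1.8×10⁵ > Kp = 65000, so the reverse reaction proceeds.

in the reverse direction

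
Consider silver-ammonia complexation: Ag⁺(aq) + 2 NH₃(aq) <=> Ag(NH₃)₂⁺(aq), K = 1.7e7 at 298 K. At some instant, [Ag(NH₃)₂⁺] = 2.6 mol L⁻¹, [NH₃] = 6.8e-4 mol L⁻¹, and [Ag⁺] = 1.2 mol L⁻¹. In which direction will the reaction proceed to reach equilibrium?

Q = [Ag(NH₃)₂⁺] / ([Ag⁺]·[NH₃]²) = (2.6) / ((1.2)·(6.8e-4)²) = 4.7e6
Q = 4.7e6 < K = 1.7e7, so the forward reaction proceeds.

to the right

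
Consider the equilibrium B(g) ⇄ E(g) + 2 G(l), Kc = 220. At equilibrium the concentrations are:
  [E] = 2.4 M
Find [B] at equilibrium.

(G is a pure liquid — omitted from Kc.)
At equilibrium, Kc = [E] / [B] = 220.
(2.4) / ([B]) = 220
[B] = 0.0109 = 0.011 M

[B] = 0.011 M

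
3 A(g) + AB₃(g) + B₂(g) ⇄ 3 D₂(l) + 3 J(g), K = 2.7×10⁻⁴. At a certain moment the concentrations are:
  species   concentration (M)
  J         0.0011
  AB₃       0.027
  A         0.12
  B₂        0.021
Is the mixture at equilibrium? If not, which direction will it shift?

no; Q > K, reaction proceeds in reverse

(D₂ is a pure liquid — omitted from Q.)
Q = [J]³ / ([A]³·[AB₃]·[B₂]) = (0.0011)³ / ((0.12)³·(0.027)·(0.021)) = 0.0014
Q = 0.0014 > K = 2.7×10⁻⁴: net reverse reaction.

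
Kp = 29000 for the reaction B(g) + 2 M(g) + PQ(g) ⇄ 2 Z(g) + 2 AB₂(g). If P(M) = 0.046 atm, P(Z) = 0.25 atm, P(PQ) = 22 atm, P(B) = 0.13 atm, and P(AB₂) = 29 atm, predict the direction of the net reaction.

Qp = P(Z)²·P(AB₂)² / (P(B)·P(M)²·P(PQ)) = (0.25)²·(29)² / ((0.13)·(0.046)²·(22)) = 8700
Qp = 8700 < Kp = 29000, so the forward reaction proceeds.

toward products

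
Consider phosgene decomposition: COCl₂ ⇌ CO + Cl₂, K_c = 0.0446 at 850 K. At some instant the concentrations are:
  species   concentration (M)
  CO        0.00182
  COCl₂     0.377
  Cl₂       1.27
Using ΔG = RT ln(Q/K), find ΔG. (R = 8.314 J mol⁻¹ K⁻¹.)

ΔG = -14.0 kJ/mol

Q_c = [CO]·[Cl₂] / [COCl₂] = (0.00182)·(1.27) / (0.377) = 0.00613
ΔG = RT ln(Q_c/K_c) = (8.314 J mol⁻¹ K⁻¹)(850 K) × ln(0.00613/0.0446)
   = (7.067 kJ/mol)(-1.985) = -14.0 kJ/mol
ΔG < 0, so the forward reaction is spontaneous (proceeds forward).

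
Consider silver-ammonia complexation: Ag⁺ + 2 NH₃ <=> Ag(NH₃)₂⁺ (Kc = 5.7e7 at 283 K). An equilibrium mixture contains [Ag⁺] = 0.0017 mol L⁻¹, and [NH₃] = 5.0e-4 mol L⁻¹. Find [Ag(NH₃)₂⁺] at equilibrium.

At equilibrium, Kc = [Ag(NH₃)₂⁺] / ([Ag⁺]·[NH₃]²) = 5.7e7.
([Ag(NH₃)₂⁺]) / ((0.0017)·(5.0e-4)²) = 5.7e7
[Ag(NH₃)₂⁺] = 0.0242 = 0.024 mol L⁻¹

[Ag(NH₃)₂⁺] = 0.024 mol L⁻¹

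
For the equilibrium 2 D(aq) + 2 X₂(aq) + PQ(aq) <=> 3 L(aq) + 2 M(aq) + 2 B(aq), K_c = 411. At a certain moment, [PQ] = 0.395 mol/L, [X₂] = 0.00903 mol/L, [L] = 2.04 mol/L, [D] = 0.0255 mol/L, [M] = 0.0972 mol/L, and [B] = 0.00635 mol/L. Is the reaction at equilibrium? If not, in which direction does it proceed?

to the right

Q_c = [L]³·[M]²·[B]² / ([D]²·[X₂]²·[PQ]) = (2.04)³·(0.0972)²·(0.00635)² / ((0.0255)²·(0.00903)²·(0.395)) = 154
Q_c = 154 < K_c = 411, so the forward reaction proceeds.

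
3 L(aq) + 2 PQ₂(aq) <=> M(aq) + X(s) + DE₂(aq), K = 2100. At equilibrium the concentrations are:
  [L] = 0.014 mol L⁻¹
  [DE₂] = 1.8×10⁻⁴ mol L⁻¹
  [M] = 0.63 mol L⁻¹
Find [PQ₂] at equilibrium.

(X is a pure solid — omitted from K.)
At equilibrium, K = [M]·[DE₂] / ([L]³·[PQ₂]²) = 2100.
(0.63)·(1.8×10⁻⁴) / ((0.014)³·([PQ₂])²) = 2100
[PQ₂]² = 0.0197 ⇒ [PQ₂] = 0.14 mol L⁻¹

[PQ₂] = 0.14 mol L⁻¹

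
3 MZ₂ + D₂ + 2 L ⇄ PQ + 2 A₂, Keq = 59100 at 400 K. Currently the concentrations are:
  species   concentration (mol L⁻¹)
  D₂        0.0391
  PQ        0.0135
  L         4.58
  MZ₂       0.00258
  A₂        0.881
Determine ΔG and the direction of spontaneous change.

ΔG = 8.42 kJ/mol; the forward reaction is non-spontaneous

Q = [PQ]·[A₂]² / ([MZ₂]³·[D₂]·[L]²) = (0.0135)·(0.881)² / ((0.00258)³·(0.0391)·(4.58)²) = 7.44×10⁵
ΔG = RT ln(Q/Keq) = (8.314 J mol⁻¹ K⁻¹)(400 K) × ln(7.44×10⁵/59100)
   = (3.326 kJ/mol)(2.533) = 8.42 kJ/mol
ΔG > 0, so the forward reaction is non-spontaneous (proceeds in reverse).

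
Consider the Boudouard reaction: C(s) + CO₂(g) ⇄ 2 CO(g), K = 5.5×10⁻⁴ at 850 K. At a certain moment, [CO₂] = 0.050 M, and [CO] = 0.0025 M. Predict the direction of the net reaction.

to the right

(C is a pure solid — omitted from Q.)
Q = [CO]² / [CO₂] = (0.0025)² / (0.050) = 1.2×10⁻⁴
Q = 1.2×10⁻⁴ < K = 5.5×10⁻⁴, so the forward reaction proceeds.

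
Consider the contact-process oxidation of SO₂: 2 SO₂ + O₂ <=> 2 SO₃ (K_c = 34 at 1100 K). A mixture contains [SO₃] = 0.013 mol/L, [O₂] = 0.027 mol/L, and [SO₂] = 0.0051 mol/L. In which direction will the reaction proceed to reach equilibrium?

Q_c = [SO₃]² / ([SO₂]²·[O₂]) = (0.013)² / ((0.0051)²·(0.027)) = 240
Q_c = 240 > K_c = 34, so the reverse reaction proceeds.

toward reactants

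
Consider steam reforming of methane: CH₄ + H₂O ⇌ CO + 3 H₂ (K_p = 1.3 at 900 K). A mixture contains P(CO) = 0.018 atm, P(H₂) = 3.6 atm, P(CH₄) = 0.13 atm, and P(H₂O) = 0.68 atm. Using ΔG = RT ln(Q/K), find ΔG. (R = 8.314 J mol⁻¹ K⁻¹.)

ΔG = 14.9 kJ/mol

Q_p = P(CO)·P(H₂)³ / (P(CH₄)·P(H₂O)) = (0.018)·(3.6)³ / ((0.13)·(0.68)) = 9.50
ΔG = RT ln(Q_p/K_p) = (8.314 J mol⁻¹ K⁻¹)(900 K) × ln(9.50/1.3)
   = (7.483 kJ/mol)(1.989) = 14.9 kJ/mol
ΔG > 0, so the forward reaction is non-spontaneous (proceeds in reverse).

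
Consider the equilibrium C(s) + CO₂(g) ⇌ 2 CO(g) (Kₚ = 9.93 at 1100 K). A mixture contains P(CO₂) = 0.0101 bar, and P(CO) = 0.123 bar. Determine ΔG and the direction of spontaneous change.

ΔG = -17.3 kJ/mol; the forward reaction is spontaneous

(C is a pure solid — omitted from Qₚ.)
Qₚ = P(CO)² / P(CO₂) = (0.123)² / (0.0101) = 1.50
ΔG = RT ln(Qₚ/Kₚ) = (8.314 J mol⁻¹ K⁻¹)(1100 K) × ln(1.50/9.93)
   = (9.145 kJ/mol)(-1.890) = -17.3 kJ/mol
ΔG < 0, so the forward reaction is spontaneous (proceeds forward).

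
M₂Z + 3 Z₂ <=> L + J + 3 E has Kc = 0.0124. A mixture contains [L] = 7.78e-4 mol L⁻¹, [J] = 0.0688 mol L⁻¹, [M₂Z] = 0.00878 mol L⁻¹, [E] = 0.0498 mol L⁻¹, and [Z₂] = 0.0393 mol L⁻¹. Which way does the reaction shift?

Qc = [L]·[J]·[E]³ / ([M₂Z]·[Z₂]³) = (7.78e-4)·(0.0688)·(0.0498)³ / ((0.00878)·(0.0393)³) = 0.0124
Qc = 0.0124 = Kc, so the system is already at equilibrium.

neither direction; the system is at equilibrium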